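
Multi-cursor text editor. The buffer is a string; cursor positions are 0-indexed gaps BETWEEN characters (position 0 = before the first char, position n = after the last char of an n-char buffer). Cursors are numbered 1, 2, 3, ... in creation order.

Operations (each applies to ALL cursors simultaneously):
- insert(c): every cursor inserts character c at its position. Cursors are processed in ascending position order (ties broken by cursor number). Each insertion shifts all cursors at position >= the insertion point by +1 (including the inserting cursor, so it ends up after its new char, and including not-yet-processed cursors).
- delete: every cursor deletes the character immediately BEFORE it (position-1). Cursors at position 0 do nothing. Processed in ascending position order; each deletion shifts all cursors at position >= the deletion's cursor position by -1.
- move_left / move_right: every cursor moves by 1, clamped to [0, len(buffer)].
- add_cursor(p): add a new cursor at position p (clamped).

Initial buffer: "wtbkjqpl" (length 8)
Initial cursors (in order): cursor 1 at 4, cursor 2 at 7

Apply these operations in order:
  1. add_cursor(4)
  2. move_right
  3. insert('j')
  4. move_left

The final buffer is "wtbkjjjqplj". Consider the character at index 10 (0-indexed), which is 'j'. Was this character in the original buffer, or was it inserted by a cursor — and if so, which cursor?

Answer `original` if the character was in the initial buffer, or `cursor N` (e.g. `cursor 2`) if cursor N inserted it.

Answer: cursor 2

Derivation:
After op 1 (add_cursor(4)): buffer="wtbkjqpl" (len 8), cursors c1@4 c3@4 c2@7, authorship ........
After op 2 (move_right): buffer="wtbkjqpl" (len 8), cursors c1@5 c3@5 c2@8, authorship ........
After op 3 (insert('j')): buffer="wtbkjjjqplj" (len 11), cursors c1@7 c3@7 c2@11, authorship .....13...2
After op 4 (move_left): buffer="wtbkjjjqplj" (len 11), cursors c1@6 c3@6 c2@10, authorship .....13...2
Authorship (.=original, N=cursor N): . . . . . 1 3 . . . 2
Index 10: author = 2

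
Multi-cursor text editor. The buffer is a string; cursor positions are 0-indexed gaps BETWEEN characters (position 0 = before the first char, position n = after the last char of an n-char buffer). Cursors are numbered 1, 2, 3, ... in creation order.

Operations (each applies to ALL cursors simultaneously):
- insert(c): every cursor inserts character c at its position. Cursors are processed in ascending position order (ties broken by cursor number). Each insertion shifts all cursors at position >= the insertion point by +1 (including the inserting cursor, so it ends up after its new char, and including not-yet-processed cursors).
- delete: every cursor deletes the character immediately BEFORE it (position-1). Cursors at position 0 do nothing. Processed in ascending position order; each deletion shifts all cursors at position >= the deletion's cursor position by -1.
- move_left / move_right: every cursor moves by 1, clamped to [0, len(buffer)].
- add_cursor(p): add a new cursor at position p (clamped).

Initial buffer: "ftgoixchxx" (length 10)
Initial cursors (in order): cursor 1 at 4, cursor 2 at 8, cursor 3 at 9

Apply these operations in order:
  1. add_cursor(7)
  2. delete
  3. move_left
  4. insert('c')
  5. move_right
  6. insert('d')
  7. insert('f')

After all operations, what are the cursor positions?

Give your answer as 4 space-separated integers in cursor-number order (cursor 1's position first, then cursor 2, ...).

After op 1 (add_cursor(7)): buffer="ftgoixchxx" (len 10), cursors c1@4 c4@7 c2@8 c3@9, authorship ..........
After op 2 (delete): buffer="ftgixx" (len 6), cursors c1@3 c2@5 c3@5 c4@5, authorship ......
After op 3 (move_left): buffer="ftgixx" (len 6), cursors c1@2 c2@4 c3@4 c4@4, authorship ......
After op 4 (insert('c')): buffer="ftcgicccxx" (len 10), cursors c1@3 c2@8 c3@8 c4@8, authorship ..1..234..
After op 5 (move_right): buffer="ftcgicccxx" (len 10), cursors c1@4 c2@9 c3@9 c4@9, authorship ..1..234..
After op 6 (insert('d')): buffer="ftcgdicccxdddx" (len 14), cursors c1@5 c2@13 c3@13 c4@13, authorship ..1.1.234.234.
After op 7 (insert('f')): buffer="ftcgdficccxdddfffx" (len 18), cursors c1@6 c2@17 c3@17 c4@17, authorship ..1.11.234.234234.

Answer: 6 17 17 17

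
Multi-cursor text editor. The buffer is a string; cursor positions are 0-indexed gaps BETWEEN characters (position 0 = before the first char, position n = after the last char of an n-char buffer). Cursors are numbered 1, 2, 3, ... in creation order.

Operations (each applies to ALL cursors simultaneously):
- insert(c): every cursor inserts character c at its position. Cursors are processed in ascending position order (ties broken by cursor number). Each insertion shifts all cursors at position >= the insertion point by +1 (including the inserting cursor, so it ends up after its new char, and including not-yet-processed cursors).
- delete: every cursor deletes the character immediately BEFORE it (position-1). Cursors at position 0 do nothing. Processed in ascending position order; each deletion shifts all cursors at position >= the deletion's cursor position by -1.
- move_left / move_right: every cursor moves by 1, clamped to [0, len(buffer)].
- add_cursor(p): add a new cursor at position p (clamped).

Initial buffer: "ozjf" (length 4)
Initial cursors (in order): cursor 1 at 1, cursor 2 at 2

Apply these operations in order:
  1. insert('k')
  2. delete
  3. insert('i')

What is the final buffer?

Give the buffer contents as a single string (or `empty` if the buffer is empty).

After op 1 (insert('k')): buffer="okzkjf" (len 6), cursors c1@2 c2@4, authorship .1.2..
After op 2 (delete): buffer="ozjf" (len 4), cursors c1@1 c2@2, authorship ....
After op 3 (insert('i')): buffer="oizijf" (len 6), cursors c1@2 c2@4, authorship .1.2..

Answer: oizijf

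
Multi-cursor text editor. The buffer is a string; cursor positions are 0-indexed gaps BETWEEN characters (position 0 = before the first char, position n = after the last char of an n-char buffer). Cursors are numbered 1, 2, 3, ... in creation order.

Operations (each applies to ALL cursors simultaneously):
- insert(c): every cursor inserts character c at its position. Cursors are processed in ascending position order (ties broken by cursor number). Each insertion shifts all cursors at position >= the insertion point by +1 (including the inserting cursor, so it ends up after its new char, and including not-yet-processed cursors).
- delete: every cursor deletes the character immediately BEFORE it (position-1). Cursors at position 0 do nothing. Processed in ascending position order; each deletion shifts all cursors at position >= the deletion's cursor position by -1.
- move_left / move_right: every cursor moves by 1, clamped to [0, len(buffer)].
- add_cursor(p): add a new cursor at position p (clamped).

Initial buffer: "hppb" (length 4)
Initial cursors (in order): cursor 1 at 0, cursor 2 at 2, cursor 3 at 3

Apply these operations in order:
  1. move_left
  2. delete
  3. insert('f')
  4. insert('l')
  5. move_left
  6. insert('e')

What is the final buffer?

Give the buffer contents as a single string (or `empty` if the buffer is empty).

After op 1 (move_left): buffer="hppb" (len 4), cursors c1@0 c2@1 c3@2, authorship ....
After op 2 (delete): buffer="pb" (len 2), cursors c1@0 c2@0 c3@0, authorship ..
After op 3 (insert('f')): buffer="fffpb" (len 5), cursors c1@3 c2@3 c3@3, authorship 123..
After op 4 (insert('l')): buffer="ffflllpb" (len 8), cursors c1@6 c2@6 c3@6, authorship 123123..
After op 5 (move_left): buffer="ffflllpb" (len 8), cursors c1@5 c2@5 c3@5, authorship 123123..
After op 6 (insert('e')): buffer="ffflleeelpb" (len 11), cursors c1@8 c2@8 c3@8, authorship 123121233..

Answer: ffflleeelpb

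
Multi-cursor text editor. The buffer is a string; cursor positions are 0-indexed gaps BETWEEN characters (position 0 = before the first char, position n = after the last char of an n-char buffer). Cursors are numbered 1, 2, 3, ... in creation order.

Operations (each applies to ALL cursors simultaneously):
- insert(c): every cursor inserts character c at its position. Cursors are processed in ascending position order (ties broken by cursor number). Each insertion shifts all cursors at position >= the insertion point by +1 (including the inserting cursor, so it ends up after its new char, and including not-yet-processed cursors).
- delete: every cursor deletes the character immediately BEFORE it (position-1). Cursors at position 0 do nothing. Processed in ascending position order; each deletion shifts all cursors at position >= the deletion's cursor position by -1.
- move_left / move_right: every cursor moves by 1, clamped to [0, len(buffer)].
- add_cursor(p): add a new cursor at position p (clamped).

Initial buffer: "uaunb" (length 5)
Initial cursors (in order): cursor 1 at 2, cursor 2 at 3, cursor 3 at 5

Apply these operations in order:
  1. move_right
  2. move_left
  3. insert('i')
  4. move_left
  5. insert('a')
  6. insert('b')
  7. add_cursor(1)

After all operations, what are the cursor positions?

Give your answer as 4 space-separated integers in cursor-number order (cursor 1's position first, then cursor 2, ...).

Answer: 4 8 12 1

Derivation:
After op 1 (move_right): buffer="uaunb" (len 5), cursors c1@3 c2@4 c3@5, authorship .....
After op 2 (move_left): buffer="uaunb" (len 5), cursors c1@2 c2@3 c3@4, authorship .....
After op 3 (insert('i')): buffer="uaiuinib" (len 8), cursors c1@3 c2@5 c3@7, authorship ..1.2.3.
After op 4 (move_left): buffer="uaiuinib" (len 8), cursors c1@2 c2@4 c3@6, authorship ..1.2.3.
After op 5 (insert('a')): buffer="uaaiuainaib" (len 11), cursors c1@3 c2@6 c3@9, authorship ..11.22.33.
After op 6 (insert('b')): buffer="uaabiuabinabib" (len 14), cursors c1@4 c2@8 c3@12, authorship ..111.222.333.
After op 7 (add_cursor(1)): buffer="uaabiuabinabib" (len 14), cursors c4@1 c1@4 c2@8 c3@12, authorship ..111.222.333.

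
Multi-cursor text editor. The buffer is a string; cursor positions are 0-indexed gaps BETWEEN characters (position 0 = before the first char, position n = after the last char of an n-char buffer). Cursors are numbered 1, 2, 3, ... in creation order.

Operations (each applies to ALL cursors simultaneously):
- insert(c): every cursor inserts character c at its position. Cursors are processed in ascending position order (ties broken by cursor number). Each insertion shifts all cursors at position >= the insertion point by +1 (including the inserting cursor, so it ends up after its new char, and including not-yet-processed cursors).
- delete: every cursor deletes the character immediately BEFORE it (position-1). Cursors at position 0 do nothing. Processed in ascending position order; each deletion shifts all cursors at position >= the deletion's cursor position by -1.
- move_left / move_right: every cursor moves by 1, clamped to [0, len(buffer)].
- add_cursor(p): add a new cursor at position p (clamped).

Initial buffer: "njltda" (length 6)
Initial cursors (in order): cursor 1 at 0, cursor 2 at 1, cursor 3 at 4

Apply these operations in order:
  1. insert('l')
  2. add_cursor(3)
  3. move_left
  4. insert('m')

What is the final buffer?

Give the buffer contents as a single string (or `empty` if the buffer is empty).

After op 1 (insert('l')): buffer="lnljltlda" (len 9), cursors c1@1 c2@3 c3@7, authorship 1.2...3..
After op 2 (add_cursor(3)): buffer="lnljltlda" (len 9), cursors c1@1 c2@3 c4@3 c3@7, authorship 1.2...3..
After op 3 (move_left): buffer="lnljltlda" (len 9), cursors c1@0 c2@2 c4@2 c3@6, authorship 1.2...3..
After op 4 (insert('m')): buffer="mlnmmljltmlda" (len 13), cursors c1@1 c2@5 c4@5 c3@10, authorship 11.242...33..

Answer: mlnmmljltmlda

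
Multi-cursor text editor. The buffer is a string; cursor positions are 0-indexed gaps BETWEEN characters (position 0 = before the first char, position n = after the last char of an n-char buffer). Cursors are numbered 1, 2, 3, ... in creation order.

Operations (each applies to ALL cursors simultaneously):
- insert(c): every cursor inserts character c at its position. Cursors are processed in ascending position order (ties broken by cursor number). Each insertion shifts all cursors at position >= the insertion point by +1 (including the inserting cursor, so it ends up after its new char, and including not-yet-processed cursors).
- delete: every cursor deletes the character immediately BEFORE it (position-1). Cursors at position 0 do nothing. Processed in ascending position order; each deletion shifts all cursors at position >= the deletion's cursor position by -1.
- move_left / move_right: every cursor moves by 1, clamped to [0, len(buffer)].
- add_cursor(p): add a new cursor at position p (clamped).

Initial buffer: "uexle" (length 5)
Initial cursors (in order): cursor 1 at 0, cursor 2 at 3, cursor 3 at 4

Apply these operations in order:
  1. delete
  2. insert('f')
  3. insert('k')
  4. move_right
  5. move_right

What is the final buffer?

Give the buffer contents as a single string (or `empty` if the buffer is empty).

After op 1 (delete): buffer="uee" (len 3), cursors c1@0 c2@2 c3@2, authorship ...
After op 2 (insert('f')): buffer="fueffe" (len 6), cursors c1@1 c2@5 c3@5, authorship 1..23.
After op 3 (insert('k')): buffer="fkueffkke" (len 9), cursors c1@2 c2@8 c3@8, authorship 11..2323.
After op 4 (move_right): buffer="fkueffkke" (len 9), cursors c1@3 c2@9 c3@9, authorship 11..2323.
After op 5 (move_right): buffer="fkueffkke" (len 9), cursors c1@4 c2@9 c3@9, authorship 11..2323.

Answer: fkueffkke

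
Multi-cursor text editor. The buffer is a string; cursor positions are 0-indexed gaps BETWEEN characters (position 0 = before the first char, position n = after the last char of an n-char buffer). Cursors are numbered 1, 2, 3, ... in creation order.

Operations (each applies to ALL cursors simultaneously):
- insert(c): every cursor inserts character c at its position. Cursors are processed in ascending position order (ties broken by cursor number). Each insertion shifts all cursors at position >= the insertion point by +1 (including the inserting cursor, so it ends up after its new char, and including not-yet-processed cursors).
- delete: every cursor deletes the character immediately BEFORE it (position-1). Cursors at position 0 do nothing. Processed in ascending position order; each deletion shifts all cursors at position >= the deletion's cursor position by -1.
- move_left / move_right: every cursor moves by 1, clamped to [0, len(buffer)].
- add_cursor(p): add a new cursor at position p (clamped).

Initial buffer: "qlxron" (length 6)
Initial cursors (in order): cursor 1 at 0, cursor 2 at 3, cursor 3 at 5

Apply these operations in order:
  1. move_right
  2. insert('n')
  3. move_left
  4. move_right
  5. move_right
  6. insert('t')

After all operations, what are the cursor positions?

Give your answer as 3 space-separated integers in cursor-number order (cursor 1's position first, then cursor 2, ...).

Answer: 4 9 12

Derivation:
After op 1 (move_right): buffer="qlxron" (len 6), cursors c1@1 c2@4 c3@6, authorship ......
After op 2 (insert('n')): buffer="qnlxrnonn" (len 9), cursors c1@2 c2@6 c3@9, authorship .1...2..3
After op 3 (move_left): buffer="qnlxrnonn" (len 9), cursors c1@1 c2@5 c3@8, authorship .1...2..3
After op 4 (move_right): buffer="qnlxrnonn" (len 9), cursors c1@2 c2@6 c3@9, authorship .1...2..3
After op 5 (move_right): buffer="qnlxrnonn" (len 9), cursors c1@3 c2@7 c3@9, authorship .1...2..3
After op 6 (insert('t')): buffer="qnltxrnotnnt" (len 12), cursors c1@4 c2@9 c3@12, authorship .1.1..2.2.33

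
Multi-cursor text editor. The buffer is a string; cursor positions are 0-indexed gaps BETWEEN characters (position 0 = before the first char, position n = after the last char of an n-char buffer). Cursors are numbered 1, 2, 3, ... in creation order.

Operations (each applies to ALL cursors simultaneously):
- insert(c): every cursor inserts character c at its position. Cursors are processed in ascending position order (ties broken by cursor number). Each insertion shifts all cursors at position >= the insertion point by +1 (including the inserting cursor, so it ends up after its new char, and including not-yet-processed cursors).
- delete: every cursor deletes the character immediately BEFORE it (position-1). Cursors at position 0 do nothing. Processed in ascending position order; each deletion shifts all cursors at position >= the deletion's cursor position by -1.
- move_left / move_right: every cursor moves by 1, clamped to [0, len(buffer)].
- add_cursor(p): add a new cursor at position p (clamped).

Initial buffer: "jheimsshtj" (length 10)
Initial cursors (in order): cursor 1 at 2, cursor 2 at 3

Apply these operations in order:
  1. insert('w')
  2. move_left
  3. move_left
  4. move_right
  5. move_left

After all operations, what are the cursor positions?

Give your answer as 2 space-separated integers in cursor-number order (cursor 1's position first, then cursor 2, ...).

After op 1 (insert('w')): buffer="jhwewimsshtj" (len 12), cursors c1@3 c2@5, authorship ..1.2.......
After op 2 (move_left): buffer="jhwewimsshtj" (len 12), cursors c1@2 c2@4, authorship ..1.2.......
After op 3 (move_left): buffer="jhwewimsshtj" (len 12), cursors c1@1 c2@3, authorship ..1.2.......
After op 4 (move_right): buffer="jhwewimsshtj" (len 12), cursors c1@2 c2@4, authorship ..1.2.......
After op 5 (move_left): buffer="jhwewimsshtj" (len 12), cursors c1@1 c2@3, authorship ..1.2.......

Answer: 1 3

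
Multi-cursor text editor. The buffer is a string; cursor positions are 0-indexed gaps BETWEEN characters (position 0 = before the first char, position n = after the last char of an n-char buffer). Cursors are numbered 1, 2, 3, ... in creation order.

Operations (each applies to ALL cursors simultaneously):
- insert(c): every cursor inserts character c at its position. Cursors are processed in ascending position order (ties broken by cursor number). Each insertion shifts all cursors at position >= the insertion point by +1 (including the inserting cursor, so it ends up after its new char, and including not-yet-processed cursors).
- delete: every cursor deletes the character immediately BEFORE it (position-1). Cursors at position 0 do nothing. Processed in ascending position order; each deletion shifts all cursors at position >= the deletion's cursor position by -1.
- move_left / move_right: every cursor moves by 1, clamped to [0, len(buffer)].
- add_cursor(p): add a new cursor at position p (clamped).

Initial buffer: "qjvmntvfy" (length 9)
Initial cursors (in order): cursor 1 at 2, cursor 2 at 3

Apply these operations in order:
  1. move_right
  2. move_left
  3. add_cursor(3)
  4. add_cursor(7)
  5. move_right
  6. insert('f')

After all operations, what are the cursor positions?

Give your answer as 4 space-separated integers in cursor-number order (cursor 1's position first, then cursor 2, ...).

After op 1 (move_right): buffer="qjvmntvfy" (len 9), cursors c1@3 c2@4, authorship .........
After op 2 (move_left): buffer="qjvmntvfy" (len 9), cursors c1@2 c2@3, authorship .........
After op 3 (add_cursor(3)): buffer="qjvmntvfy" (len 9), cursors c1@2 c2@3 c3@3, authorship .........
After op 4 (add_cursor(7)): buffer="qjvmntvfy" (len 9), cursors c1@2 c2@3 c3@3 c4@7, authorship .........
After op 5 (move_right): buffer="qjvmntvfy" (len 9), cursors c1@3 c2@4 c3@4 c4@8, authorship .........
After op 6 (insert('f')): buffer="qjvfmffntvffy" (len 13), cursors c1@4 c2@7 c3@7 c4@12, authorship ...1.23....4.

Answer: 4 7 7 12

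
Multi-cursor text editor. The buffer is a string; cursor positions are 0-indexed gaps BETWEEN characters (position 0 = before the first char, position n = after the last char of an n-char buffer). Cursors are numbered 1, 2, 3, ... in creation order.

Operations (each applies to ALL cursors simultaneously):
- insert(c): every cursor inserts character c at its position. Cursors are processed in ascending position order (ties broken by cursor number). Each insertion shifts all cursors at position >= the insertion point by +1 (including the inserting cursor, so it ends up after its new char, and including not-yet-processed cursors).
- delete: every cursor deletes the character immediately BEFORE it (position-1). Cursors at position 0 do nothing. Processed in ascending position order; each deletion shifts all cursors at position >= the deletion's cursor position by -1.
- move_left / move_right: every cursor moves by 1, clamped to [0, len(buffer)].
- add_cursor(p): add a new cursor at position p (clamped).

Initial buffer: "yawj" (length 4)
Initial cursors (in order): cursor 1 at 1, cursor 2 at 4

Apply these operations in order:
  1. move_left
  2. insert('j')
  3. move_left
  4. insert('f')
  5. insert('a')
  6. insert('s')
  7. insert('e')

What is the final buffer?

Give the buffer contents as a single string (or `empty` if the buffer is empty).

Answer: fasejyawfasejj

Derivation:
After op 1 (move_left): buffer="yawj" (len 4), cursors c1@0 c2@3, authorship ....
After op 2 (insert('j')): buffer="jyawjj" (len 6), cursors c1@1 c2@5, authorship 1...2.
After op 3 (move_left): buffer="jyawjj" (len 6), cursors c1@0 c2@4, authorship 1...2.
After op 4 (insert('f')): buffer="fjyawfjj" (len 8), cursors c1@1 c2@6, authorship 11...22.
After op 5 (insert('a')): buffer="fajyawfajj" (len 10), cursors c1@2 c2@8, authorship 111...222.
After op 6 (insert('s')): buffer="fasjyawfasjj" (len 12), cursors c1@3 c2@10, authorship 1111...2222.
After op 7 (insert('e')): buffer="fasejyawfasejj" (len 14), cursors c1@4 c2@12, authorship 11111...22222.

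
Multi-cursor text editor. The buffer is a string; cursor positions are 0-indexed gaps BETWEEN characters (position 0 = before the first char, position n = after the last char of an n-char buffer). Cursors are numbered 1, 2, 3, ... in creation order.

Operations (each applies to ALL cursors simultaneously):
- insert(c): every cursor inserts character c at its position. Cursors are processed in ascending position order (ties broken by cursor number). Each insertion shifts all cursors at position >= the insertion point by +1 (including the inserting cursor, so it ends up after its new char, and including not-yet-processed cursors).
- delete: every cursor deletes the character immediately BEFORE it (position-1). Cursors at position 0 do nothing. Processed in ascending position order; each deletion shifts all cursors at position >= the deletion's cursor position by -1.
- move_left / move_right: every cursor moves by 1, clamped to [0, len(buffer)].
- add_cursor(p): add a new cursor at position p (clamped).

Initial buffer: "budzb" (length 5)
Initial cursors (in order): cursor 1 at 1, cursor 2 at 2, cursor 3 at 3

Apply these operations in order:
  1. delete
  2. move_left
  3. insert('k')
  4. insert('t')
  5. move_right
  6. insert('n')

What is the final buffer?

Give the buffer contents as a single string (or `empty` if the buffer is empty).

Answer: kkktttznnnb

Derivation:
After op 1 (delete): buffer="zb" (len 2), cursors c1@0 c2@0 c3@0, authorship ..
After op 2 (move_left): buffer="zb" (len 2), cursors c1@0 c2@0 c3@0, authorship ..
After op 3 (insert('k')): buffer="kkkzb" (len 5), cursors c1@3 c2@3 c3@3, authorship 123..
After op 4 (insert('t')): buffer="kkktttzb" (len 8), cursors c1@6 c2@6 c3@6, authorship 123123..
After op 5 (move_right): buffer="kkktttzb" (len 8), cursors c1@7 c2@7 c3@7, authorship 123123..
After op 6 (insert('n')): buffer="kkktttznnnb" (len 11), cursors c1@10 c2@10 c3@10, authorship 123123.123.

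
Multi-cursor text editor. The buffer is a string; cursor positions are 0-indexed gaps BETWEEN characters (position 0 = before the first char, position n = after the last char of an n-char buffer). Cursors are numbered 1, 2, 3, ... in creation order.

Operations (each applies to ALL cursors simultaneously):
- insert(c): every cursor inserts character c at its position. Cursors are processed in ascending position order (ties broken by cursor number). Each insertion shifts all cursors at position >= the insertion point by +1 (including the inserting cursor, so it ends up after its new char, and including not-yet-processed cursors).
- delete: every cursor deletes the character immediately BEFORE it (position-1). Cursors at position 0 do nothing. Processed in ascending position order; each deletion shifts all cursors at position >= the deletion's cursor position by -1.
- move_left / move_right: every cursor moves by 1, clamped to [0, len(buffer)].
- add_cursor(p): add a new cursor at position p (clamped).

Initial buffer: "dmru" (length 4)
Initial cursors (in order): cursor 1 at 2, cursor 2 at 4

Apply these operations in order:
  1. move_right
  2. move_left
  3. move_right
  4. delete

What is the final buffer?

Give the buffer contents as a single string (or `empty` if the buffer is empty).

Answer: dm

Derivation:
After op 1 (move_right): buffer="dmru" (len 4), cursors c1@3 c2@4, authorship ....
After op 2 (move_left): buffer="dmru" (len 4), cursors c1@2 c2@3, authorship ....
After op 3 (move_right): buffer="dmru" (len 4), cursors c1@3 c2@4, authorship ....
After op 4 (delete): buffer="dm" (len 2), cursors c1@2 c2@2, authorship ..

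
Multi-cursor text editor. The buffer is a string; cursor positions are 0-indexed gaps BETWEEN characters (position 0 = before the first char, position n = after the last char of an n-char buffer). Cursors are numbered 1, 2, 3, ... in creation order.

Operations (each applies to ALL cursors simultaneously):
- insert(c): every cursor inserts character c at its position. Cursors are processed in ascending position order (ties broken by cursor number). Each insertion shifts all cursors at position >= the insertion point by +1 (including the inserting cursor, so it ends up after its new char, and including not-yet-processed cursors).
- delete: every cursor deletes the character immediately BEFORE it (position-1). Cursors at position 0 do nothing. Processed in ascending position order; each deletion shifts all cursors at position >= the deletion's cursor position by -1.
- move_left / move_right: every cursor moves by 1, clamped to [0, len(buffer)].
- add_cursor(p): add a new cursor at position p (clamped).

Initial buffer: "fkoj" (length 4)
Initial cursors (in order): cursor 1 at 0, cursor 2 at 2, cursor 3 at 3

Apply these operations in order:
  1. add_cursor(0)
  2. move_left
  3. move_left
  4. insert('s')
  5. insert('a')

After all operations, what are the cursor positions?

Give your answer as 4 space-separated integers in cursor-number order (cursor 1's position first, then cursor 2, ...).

Answer: 6 6 9 6

Derivation:
After op 1 (add_cursor(0)): buffer="fkoj" (len 4), cursors c1@0 c4@0 c2@2 c3@3, authorship ....
After op 2 (move_left): buffer="fkoj" (len 4), cursors c1@0 c4@0 c2@1 c3@2, authorship ....
After op 3 (move_left): buffer="fkoj" (len 4), cursors c1@0 c2@0 c4@0 c3@1, authorship ....
After op 4 (insert('s')): buffer="sssfskoj" (len 8), cursors c1@3 c2@3 c4@3 c3@5, authorship 124.3...
After op 5 (insert('a')): buffer="sssaaafsakoj" (len 12), cursors c1@6 c2@6 c4@6 c3@9, authorship 124124.33...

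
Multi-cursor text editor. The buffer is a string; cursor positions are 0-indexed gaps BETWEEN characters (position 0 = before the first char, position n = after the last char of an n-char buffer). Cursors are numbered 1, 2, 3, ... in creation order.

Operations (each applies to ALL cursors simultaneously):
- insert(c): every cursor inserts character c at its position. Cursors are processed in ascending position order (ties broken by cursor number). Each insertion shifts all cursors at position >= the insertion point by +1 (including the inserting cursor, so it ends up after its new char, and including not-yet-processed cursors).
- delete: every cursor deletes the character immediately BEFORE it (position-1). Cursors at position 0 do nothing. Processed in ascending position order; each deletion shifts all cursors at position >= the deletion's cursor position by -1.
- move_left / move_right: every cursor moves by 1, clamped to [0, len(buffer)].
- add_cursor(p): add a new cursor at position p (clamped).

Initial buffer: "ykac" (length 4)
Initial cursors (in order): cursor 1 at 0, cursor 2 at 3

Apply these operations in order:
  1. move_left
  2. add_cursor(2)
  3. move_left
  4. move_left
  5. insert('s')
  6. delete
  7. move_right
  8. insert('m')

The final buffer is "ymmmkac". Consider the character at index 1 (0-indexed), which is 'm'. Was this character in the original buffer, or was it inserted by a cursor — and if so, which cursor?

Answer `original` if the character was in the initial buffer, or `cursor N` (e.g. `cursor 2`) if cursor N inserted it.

Answer: cursor 1

Derivation:
After op 1 (move_left): buffer="ykac" (len 4), cursors c1@0 c2@2, authorship ....
After op 2 (add_cursor(2)): buffer="ykac" (len 4), cursors c1@0 c2@2 c3@2, authorship ....
After op 3 (move_left): buffer="ykac" (len 4), cursors c1@0 c2@1 c3@1, authorship ....
After op 4 (move_left): buffer="ykac" (len 4), cursors c1@0 c2@0 c3@0, authorship ....
After op 5 (insert('s')): buffer="sssykac" (len 7), cursors c1@3 c2@3 c3@3, authorship 123....
After op 6 (delete): buffer="ykac" (len 4), cursors c1@0 c2@0 c3@0, authorship ....
After op 7 (move_right): buffer="ykac" (len 4), cursors c1@1 c2@1 c3@1, authorship ....
After op 8 (insert('m')): buffer="ymmmkac" (len 7), cursors c1@4 c2@4 c3@4, authorship .123...
Authorship (.=original, N=cursor N): . 1 2 3 . . .
Index 1: author = 1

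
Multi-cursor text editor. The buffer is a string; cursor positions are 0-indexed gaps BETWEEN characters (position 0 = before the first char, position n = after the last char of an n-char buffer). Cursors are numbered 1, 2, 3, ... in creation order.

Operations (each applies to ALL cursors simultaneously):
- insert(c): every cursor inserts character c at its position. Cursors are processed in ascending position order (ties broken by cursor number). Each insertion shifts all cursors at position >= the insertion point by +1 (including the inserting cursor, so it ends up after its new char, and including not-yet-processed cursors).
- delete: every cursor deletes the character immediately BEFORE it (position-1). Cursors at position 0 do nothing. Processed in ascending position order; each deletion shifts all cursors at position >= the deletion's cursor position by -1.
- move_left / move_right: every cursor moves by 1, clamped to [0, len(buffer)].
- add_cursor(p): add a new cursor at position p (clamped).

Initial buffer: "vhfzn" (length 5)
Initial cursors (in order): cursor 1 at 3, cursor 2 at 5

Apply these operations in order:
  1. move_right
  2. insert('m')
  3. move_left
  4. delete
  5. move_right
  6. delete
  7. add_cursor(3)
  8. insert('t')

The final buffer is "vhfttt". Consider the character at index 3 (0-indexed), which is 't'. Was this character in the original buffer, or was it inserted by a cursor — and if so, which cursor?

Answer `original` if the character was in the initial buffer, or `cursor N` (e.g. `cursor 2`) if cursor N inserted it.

Answer: cursor 1

Derivation:
After op 1 (move_right): buffer="vhfzn" (len 5), cursors c1@4 c2@5, authorship .....
After op 2 (insert('m')): buffer="vhfzmnm" (len 7), cursors c1@5 c2@7, authorship ....1.2
After op 3 (move_left): buffer="vhfzmnm" (len 7), cursors c1@4 c2@6, authorship ....1.2
After op 4 (delete): buffer="vhfmm" (len 5), cursors c1@3 c2@4, authorship ...12
After op 5 (move_right): buffer="vhfmm" (len 5), cursors c1@4 c2@5, authorship ...12
After op 6 (delete): buffer="vhf" (len 3), cursors c1@3 c2@3, authorship ...
After op 7 (add_cursor(3)): buffer="vhf" (len 3), cursors c1@3 c2@3 c3@3, authorship ...
After op 8 (insert('t')): buffer="vhfttt" (len 6), cursors c1@6 c2@6 c3@6, authorship ...123
Authorship (.=original, N=cursor N): . . . 1 2 3
Index 3: author = 1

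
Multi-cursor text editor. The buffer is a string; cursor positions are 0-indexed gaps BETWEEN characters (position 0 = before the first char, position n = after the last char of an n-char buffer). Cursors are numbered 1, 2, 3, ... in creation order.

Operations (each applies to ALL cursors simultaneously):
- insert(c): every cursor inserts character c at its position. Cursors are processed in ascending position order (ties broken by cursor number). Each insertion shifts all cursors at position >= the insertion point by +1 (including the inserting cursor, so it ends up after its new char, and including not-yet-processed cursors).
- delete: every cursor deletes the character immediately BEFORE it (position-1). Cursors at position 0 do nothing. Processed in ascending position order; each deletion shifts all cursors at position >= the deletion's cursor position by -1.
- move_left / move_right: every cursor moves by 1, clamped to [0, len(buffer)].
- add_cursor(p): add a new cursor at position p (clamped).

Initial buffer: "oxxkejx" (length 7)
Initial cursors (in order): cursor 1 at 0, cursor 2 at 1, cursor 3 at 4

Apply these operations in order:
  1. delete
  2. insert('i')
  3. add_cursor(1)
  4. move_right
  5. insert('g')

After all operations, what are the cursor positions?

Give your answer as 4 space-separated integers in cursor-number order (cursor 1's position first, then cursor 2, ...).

Answer: 6 6 10 3

Derivation:
After op 1 (delete): buffer="xxejx" (len 5), cursors c1@0 c2@0 c3@2, authorship .....
After op 2 (insert('i')): buffer="iixxiejx" (len 8), cursors c1@2 c2@2 c3@5, authorship 12..3...
After op 3 (add_cursor(1)): buffer="iixxiejx" (len 8), cursors c4@1 c1@2 c2@2 c3@5, authorship 12..3...
After op 4 (move_right): buffer="iixxiejx" (len 8), cursors c4@2 c1@3 c2@3 c3@6, authorship 12..3...
After op 5 (insert('g')): buffer="iigxggxiegjx" (len 12), cursors c4@3 c1@6 c2@6 c3@10, authorship 124.12.3.3..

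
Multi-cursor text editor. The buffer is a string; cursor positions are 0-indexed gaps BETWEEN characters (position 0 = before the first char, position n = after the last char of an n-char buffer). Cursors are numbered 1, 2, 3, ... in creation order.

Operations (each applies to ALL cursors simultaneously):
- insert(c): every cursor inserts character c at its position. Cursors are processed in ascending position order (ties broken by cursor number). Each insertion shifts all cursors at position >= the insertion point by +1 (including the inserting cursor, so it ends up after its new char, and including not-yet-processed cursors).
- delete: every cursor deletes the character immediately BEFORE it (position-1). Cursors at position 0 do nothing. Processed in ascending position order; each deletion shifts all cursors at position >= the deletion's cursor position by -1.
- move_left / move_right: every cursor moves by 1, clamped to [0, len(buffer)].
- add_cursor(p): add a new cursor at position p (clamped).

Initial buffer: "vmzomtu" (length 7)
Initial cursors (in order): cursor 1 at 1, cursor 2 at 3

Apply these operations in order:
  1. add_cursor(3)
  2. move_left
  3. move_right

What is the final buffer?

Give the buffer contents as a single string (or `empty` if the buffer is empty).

After op 1 (add_cursor(3)): buffer="vmzomtu" (len 7), cursors c1@1 c2@3 c3@3, authorship .......
After op 2 (move_left): buffer="vmzomtu" (len 7), cursors c1@0 c2@2 c3@2, authorship .......
After op 3 (move_right): buffer="vmzomtu" (len 7), cursors c1@1 c2@3 c3@3, authorship .......

Answer: vmzomtu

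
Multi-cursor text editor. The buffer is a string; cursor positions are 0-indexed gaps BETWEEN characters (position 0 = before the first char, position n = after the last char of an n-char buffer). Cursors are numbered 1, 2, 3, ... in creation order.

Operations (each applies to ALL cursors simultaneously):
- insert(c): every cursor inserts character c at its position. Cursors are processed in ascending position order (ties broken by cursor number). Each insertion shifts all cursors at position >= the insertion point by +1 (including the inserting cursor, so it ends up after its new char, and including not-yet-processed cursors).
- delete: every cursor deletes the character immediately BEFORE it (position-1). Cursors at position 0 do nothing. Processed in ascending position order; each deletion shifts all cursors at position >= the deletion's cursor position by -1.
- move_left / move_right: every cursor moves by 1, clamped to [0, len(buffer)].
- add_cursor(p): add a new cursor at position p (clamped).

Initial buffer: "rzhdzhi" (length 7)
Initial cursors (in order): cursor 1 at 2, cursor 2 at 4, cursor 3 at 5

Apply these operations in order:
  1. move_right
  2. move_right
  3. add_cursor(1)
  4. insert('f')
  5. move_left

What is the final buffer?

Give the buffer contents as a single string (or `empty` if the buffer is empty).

Answer: rfzhdfzhfif

Derivation:
After op 1 (move_right): buffer="rzhdzhi" (len 7), cursors c1@3 c2@5 c3@6, authorship .......
After op 2 (move_right): buffer="rzhdzhi" (len 7), cursors c1@4 c2@6 c3@7, authorship .......
After op 3 (add_cursor(1)): buffer="rzhdzhi" (len 7), cursors c4@1 c1@4 c2@6 c3@7, authorship .......
After op 4 (insert('f')): buffer="rfzhdfzhfif" (len 11), cursors c4@2 c1@6 c2@9 c3@11, authorship .4...1..2.3
After op 5 (move_left): buffer="rfzhdfzhfif" (len 11), cursors c4@1 c1@5 c2@8 c3@10, authorship .4...1..2.3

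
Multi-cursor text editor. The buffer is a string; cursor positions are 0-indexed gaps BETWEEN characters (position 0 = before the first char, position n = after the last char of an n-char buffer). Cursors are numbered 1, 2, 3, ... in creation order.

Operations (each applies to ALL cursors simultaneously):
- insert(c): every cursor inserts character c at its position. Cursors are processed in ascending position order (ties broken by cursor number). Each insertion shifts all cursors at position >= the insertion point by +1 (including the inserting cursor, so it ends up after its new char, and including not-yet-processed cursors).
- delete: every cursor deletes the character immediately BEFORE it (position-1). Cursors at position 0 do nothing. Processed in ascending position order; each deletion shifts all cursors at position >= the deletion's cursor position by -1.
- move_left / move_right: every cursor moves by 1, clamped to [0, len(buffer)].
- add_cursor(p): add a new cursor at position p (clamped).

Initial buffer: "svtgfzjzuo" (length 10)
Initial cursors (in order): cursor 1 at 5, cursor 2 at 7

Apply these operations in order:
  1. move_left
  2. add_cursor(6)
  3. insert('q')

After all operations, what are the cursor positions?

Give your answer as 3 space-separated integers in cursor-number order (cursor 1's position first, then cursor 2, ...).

After op 1 (move_left): buffer="svtgfzjzuo" (len 10), cursors c1@4 c2@6, authorship ..........
After op 2 (add_cursor(6)): buffer="svtgfzjzuo" (len 10), cursors c1@4 c2@6 c3@6, authorship ..........
After op 3 (insert('q')): buffer="svtgqfzqqjzuo" (len 13), cursors c1@5 c2@9 c3@9, authorship ....1..23....

Answer: 5 9 9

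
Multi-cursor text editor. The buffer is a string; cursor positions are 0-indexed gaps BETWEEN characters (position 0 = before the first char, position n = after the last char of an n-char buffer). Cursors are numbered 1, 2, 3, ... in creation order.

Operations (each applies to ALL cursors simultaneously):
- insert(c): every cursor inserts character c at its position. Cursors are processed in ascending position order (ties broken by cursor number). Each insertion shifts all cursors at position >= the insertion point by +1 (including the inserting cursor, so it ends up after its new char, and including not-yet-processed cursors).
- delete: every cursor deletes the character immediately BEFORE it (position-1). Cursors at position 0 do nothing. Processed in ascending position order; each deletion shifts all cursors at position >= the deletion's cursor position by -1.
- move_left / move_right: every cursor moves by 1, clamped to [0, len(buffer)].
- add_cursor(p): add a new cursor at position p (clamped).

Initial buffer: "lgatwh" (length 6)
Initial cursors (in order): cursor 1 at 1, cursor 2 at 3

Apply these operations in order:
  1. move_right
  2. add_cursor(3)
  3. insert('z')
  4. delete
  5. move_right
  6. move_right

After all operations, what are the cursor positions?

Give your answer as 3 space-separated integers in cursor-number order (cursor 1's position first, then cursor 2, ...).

After op 1 (move_right): buffer="lgatwh" (len 6), cursors c1@2 c2@4, authorship ......
After op 2 (add_cursor(3)): buffer="lgatwh" (len 6), cursors c1@2 c3@3 c2@4, authorship ......
After op 3 (insert('z')): buffer="lgzaztzwh" (len 9), cursors c1@3 c3@5 c2@7, authorship ..1.3.2..
After op 4 (delete): buffer="lgatwh" (len 6), cursors c1@2 c3@3 c2@4, authorship ......
After op 5 (move_right): buffer="lgatwh" (len 6), cursors c1@3 c3@4 c2@5, authorship ......
After op 6 (move_right): buffer="lgatwh" (len 6), cursors c1@4 c3@5 c2@6, authorship ......

Answer: 4 6 5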